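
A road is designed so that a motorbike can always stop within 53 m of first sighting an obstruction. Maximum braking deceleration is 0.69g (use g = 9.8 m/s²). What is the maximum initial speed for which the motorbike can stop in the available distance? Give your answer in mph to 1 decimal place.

Maximum speed ≈ 59.9 mph

a = 0.69 × 9.8 = 6.762 m/s².
v²/(2a) = d ⇒ v = √(2 × 6.762 × 53) = √716.77 = 26.7726 m/s.
26.7726 m/s ÷ 0.44704 = 59.889 mph.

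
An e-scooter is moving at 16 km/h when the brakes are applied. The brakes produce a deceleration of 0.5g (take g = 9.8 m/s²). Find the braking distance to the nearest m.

Braking distance ≈ 2 m

16 km/h ÷ 3.6 = 4.4444 m/s.
a = 0.5 × 9.8 = 4.900 m/s².
Braking distance = v²/(2a) = 4.4444² / (2 × 4.900) = 19.753 / 9.800 = 2.016 m.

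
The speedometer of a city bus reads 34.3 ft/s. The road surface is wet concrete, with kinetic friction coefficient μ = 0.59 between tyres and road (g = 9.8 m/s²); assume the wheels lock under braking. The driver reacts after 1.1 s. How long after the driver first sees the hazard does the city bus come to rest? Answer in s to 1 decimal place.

Total time ≈ 2.9 s

34.3 ft/s × 0.3048 = 10.4546 m/s.
a = μg = 0.59 × 9.8 = 5.782 m/s².
Braking time = v/a = 10.4546 / 5.782 = 1.808 s.
Total = 1.1 + 1.808 = 2.908 s.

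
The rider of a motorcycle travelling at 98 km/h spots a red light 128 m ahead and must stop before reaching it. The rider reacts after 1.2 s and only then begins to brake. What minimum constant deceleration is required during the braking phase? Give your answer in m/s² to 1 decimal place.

98 km/h ÷ 3.6 = 27.2222 m/s.
Distance covered during reaction = 27.2222 × 1.2 = 32.667 m.
Distance available for braking: 128 − 32.667 = 95.333 m.
v² = 2a·d ⇒ a = v²/(2d) = 27.2222² / (2 × 95.333) = 741.048 / 190.666 = 3.8866 m/s².

Required deceleration ≈ 3.9 m/s²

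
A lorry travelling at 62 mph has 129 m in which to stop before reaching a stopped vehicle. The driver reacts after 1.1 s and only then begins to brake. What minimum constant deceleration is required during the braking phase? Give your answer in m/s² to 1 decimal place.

Required deceleration ≈ 3.9 m/s²

62 mph × 0.44704 = 27.7165 m/s.
Distance covered during reaction = 27.7165 × 1.1 = 30.488 m.
Distance available for braking: 129 − 30.488 = 98.512 m.
v² = 2a·d ⇒ a = v²/(2d) = 27.7165² / (2 × 98.512) = 768.204 / 197.024 = 3.8990 m/s².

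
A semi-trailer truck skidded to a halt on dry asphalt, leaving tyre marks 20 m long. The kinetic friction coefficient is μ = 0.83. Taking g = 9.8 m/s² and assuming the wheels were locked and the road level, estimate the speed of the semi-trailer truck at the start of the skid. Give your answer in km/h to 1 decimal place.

Initial speed ≈ 64.9 km/h

Deceleration a = μg = 0.83 × 9.8 = 8.134 m/s².
v = √(2a·d) = √(2 × 8.134 × 20) = √325.360 = 18.0377 m/s.
= 18.0377 × 3.6 = 64.936 km/h.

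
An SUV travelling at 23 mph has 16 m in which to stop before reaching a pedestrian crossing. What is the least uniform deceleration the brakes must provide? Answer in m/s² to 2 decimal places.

23 mph × 0.44704 = 10.2819 m/s.
v² = 2a·d ⇒ a = v²/(2d) = 10.2819² / (2 × 16.000) = 105.717 / 32.000 = 3.3037 m/s².

Required deceleration ≈ 3.30 m/s²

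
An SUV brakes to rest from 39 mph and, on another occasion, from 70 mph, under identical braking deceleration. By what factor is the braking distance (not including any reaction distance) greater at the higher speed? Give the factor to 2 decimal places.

Factor ≈ 3.22

Braking distance d = v²/(2a), so with a fixed, d ∝ v².
Factor = (70/39)² = 1.7949² = 3.2217.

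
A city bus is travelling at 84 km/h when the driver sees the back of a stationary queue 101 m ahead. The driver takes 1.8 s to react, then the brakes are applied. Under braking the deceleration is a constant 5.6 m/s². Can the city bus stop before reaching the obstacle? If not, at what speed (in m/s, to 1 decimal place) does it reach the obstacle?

Yes — it stops about 10.4 m short of the obstacle, so it never reaches it

84 km/h ÷ 3.6 = 23.3333 m/s.
Reaction distance = 23.3333 × 1.8 = 42.000 m.
Braking distance = v²/(2a) = 544.443 / 11.200 = 48.611 m.
Total stopping distance = 42.000 + 48.611 = 90.611 m, vs 101 m available — it stops with 101 − 90.611 = 10.389 m to spare.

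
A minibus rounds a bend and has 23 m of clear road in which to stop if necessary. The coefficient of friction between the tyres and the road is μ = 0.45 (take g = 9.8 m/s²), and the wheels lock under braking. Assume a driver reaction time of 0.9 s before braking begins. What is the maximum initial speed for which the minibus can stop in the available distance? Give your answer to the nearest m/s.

a = μg = 0.45 × 9.8 = 4.410 m/s².
Stopping distance: v·t_r + v²/(2a) = 23 with t_r = 0.9 s and a = 4.410 m/s².
So v² + 7.938 v − 202.86 = 0.
Positive root: v = −a·t_r + √((a·t_r)² + 2a·d) = −3.969 + √(15.753 + 202.86) = 10.8166 m/s.

Maximum speed ≈ 11 m/s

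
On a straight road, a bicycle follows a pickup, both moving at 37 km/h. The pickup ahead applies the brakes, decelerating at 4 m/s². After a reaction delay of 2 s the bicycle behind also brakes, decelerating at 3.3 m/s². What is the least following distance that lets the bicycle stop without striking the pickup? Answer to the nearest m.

Minimum gap ≈ 23 m

37 km/h ÷ 3.6 = 10.2778 m/s.
Leader travels v²/(2a_L) = 105.633 / 8.000 = 13.204 m before stopping.
Follower covers v·t_r = 10.2778 × 2 = 20.556 m while reacting, then v²/(2a_F) = 105.633 / 6.600 = 16.005 m while braking, for a total of 20.556 + 16.005 = 36.561 m.
Since a_F ≤ a_L and the follower starts braking later, the follower is never slower than the leader, so the closest approach is when both have stopped.
Minimum gap = 36.561 − 13.204 = 23.357 m.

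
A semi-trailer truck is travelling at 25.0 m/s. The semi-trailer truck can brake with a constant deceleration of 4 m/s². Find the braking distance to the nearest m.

Braking distance ≈ 78 m

Braking distance = v²/(2a) = 25.0000² / (2 × 4.000) = 625.000 / 8.000 = 78.125 m.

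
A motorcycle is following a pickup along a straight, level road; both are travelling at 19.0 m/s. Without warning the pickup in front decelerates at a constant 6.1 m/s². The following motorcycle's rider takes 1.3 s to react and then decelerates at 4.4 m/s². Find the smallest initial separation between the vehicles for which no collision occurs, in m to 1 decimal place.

Minimum gap ≈ 36.1 m

Leader travels v²/(2a_L) = 361.000 / 12.200 = 29.590 m before stopping.
Follower covers v·t_r = 19.0000 × 1.3 = 24.700 m while reacting, then v²/(2a_F) = 361.000 / 8.800 = 41.023 m while braking, for a total of 24.700 + 41.023 = 65.723 m.
Since a_F ≤ a_L and the follower starts braking later, the follower is never slower than the leader, so the closest approach is when both have stopped.
Minimum gap = 65.723 − 29.590 = 36.133 m.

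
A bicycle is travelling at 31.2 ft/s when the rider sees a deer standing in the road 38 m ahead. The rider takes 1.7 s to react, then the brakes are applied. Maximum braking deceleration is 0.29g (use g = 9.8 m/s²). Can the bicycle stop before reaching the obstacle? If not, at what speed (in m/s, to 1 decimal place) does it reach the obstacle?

31.2 ft/s × 0.3048 = 9.5098 m/s.
a = 0.29 × 9.8 = 2.842 m/s².
Reaction distance = 9.5098 × 1.7 = 16.167 m.
Braking distance = v²/(2a) = 90.436 / 5.684 = 15.911 m.
Total stopping distance = 16.167 + 15.911 = 32.078 m, vs 38 m available — it stops with 38 − 32.078 = 5.922 m to spare.

Yes — it stops about 5.9 m short of the obstacle, so it never reaches it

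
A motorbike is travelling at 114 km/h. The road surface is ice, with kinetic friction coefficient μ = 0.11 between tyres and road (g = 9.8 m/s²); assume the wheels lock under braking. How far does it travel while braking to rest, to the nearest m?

114 km/h ÷ 3.6 = 31.6667 m/s.
a = μg = 0.11 × 9.8 = 1.078 m/s².
Braking distance = v²/(2a) = 31.6667² / (2 × 1.078) = 1002.780 / 2.156 = 465.111 m.

Braking distance ≈ 465 m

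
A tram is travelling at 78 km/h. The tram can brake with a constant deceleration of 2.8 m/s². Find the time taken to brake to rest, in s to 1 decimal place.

78 km/h ÷ 3.6 = 21.6667 m/s.
Braking time = v/a = 21.6667 / 2.800 = 7.738 s.

Braking time ≈ 7.7 s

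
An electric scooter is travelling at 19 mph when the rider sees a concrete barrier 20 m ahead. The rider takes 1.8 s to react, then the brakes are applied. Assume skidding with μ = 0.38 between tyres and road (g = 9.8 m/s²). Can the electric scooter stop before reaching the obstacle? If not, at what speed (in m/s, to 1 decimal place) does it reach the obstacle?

No — it strikes the obstacle at 6.1 m/s

19 mph × 0.44704 = 8.4938 m/s.
a = μg = 0.38 × 9.8 = 3.724 m/s².
Reaction distance = 8.4938 × 1.8 = 15.289 m.
Braking distance needed to stop: v²/(2a) = 72.145 / 7.448 = 9.686 m, so total needed = 15.289 + 9.686 = 24.975 m > 20 m — it cannot stop.
Distance remaining when braking begins: 20 − 15.289 = 4.711 m.
v² = v₀² − 2a·d = 72.145 − 2 × 3.724 × 4.711 = 37.057 m²/s².
v = √37.057 = 6.087 m/s.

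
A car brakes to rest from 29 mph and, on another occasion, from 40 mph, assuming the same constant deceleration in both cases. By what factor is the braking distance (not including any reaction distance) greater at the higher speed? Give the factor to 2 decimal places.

Braking distance d = v²/(2a), so with a fixed, d ∝ v².
Factor = (40/29)² = 1.3793² = 1.9025.

Factor ≈ 1.90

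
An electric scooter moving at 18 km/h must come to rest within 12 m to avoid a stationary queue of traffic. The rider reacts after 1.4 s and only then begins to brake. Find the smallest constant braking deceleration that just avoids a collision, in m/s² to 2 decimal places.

18 km/h ÷ 3.6 = 5.0000 m/s.
Distance covered during reaction = 5.0000 × 1.4 = 7.000 m.
Distance available for braking: 12 − 7.000 = 5.000 m.
v² = 2a·d ⇒ a = v²/(2d) = 5.0000² / (2 × 5.000) = 25.000 / 10.000 = 2.5000 m/s².

Required deceleration ≈ 2.50 m/s²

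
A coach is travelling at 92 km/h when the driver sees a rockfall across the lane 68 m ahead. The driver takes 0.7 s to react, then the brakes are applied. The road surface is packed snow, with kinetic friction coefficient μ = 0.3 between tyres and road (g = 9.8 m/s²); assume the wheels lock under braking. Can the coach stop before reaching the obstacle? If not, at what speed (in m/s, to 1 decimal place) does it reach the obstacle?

No — it strikes the obstacle at 18.9 m/s

92 km/h ÷ 3.6 = 25.5556 m/s.
a = μg = 0.3 × 9.8 = 2.940 m/s².
Reaction distance = 25.5556 × 0.7 = 17.889 m.
Braking distance needed to stop: v²/(2a) = 653.089 / 5.880 = 111.070 m, so total needed = 17.889 + 111.070 = 128.959 m > 68 m — it cannot stop.
Distance remaining when braking begins: 68 − 17.889 = 50.111 m.
v² = v₀² − 2a·d = 653.089 − 2 × 2.940 × 50.111 = 358.436 m²/s².
v = √358.436 = 18.932 m/s.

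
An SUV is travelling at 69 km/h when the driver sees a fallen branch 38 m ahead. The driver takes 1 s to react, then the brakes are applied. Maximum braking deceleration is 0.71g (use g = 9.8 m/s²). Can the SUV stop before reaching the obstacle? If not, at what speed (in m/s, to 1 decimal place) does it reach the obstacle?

69 km/h ÷ 3.6 = 19.1667 m/s.
a = 0.71 × 9.8 = 6.958 m/s².
Reaction distance = 19.1667 × 1 = 19.167 m.
Braking distance needed to stop: v²/(2a) = 367.362 / 13.916 = 26.399 m, so total needed = 19.167 + 26.399 = 45.566 m > 38 m — it cannot stop.
Distance remaining when braking begins: 38 − 19.167 = 18.833 m.
v² = v₀² − 2a·d = 367.362 − 2 × 6.958 × 18.833 = 105.282 m²/s².
v = √105.282 = 10.261 m/s.

No — it strikes the obstacle at 10.3 m/s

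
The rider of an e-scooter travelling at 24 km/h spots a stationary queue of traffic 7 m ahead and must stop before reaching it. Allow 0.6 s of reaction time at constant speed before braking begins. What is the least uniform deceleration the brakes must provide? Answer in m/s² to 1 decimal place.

24 km/h ÷ 3.6 = 6.6667 m/s.
Distance covered during reaction = 6.6667 × 0.6 = 4.000 m.
Distance available for braking: 7 − 4.000 = 3.000 m.
v² = 2a·d ⇒ a = v²/(2d) = 6.6667² / (2 × 3.000) = 44.445 / 6.000 = 7.4075 m/s².

Required deceleration ≈ 7.4 m/s²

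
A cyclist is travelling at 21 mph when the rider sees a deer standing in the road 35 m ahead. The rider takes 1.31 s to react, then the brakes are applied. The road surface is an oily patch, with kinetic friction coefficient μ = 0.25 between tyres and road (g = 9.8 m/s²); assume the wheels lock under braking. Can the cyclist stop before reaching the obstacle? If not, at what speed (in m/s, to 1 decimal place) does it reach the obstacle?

21 mph × 0.44704 = 9.3878 m/s.
a = μg = 0.25 × 9.8 = 2.450 m/s².
Reaction distance = 9.3878 × 1.31 = 12.298 m.
Braking distance = v²/(2a) = 88.131 / 4.900 = 17.986 m.
Total stopping distance = 12.298 + 17.986 = 30.284 m, vs 35 m available — it stops with 35 − 30.284 = 4.716 m to spare.

Yes — it stops about 4.7 m short of the obstacle, so it never reaches it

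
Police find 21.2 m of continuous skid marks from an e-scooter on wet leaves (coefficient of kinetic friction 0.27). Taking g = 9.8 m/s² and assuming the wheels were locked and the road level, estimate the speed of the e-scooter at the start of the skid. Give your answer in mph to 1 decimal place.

Deceleration a = μg = 0.27 × 9.8 = 2.646 m/s².
v = √(2a·d) = √(2 × 2.646 × 21.2) = √112.190 = 10.5920 m/s.
= 10.5920 ÷ 0.44704 = 23.694 mph.

Initial speed ≈ 23.7 mph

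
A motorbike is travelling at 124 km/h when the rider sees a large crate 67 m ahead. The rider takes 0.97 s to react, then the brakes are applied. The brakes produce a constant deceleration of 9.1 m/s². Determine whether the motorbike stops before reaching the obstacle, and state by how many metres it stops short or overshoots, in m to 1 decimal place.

No — it overshoots by 31.6 m

124 km/h ÷ 3.6 = 34.4444 m/s.
Reaction distance = 34.4444 × 0.97 = 33.411 m.
Braking distance = v²/(2a) = 1186.417 / 18.200 = 65.188 m.
Total stopping distance = 33.411 + 65.188 = 98.599 m, vs 67 m available — it cannot stop in time and overshoots by 98.599 − 67 = 31.599 m.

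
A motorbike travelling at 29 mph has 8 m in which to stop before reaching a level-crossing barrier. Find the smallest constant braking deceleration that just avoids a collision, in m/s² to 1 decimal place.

29 mph × 0.44704 = 12.9642 m/s.
v² = 2a·d ⇒ a = v²/(2d) = 12.9642² / (2 × 8.000) = 168.070 / 16.000 = 10.5044 m/s².

Required deceleration ≈ 10.5 m/s²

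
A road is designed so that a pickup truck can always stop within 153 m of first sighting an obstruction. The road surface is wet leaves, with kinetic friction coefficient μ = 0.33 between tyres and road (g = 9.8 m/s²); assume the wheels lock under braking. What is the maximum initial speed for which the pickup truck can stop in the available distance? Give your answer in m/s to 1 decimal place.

a = μg = 0.33 × 9.8 = 3.234 m/s².
v²/(2a) = d ⇒ v = √(2 × 3.234 × 153) = √989.60 = 31.4579 m/s.

Maximum speed ≈ 31.5 m/s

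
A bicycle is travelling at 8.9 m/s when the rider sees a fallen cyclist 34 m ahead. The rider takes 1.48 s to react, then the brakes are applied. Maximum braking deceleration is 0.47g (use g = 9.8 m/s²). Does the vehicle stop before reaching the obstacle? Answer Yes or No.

a = 0.47 × 9.8 = 4.606 m/s².
Reaction distance = 8.9000 × 1.48 = 13.172 m.
Braking distance = v²/(2a) = 79.210 / 9.212 = 8.599 m.
Total stopping distance = 13.172 + 8.599 = 21.771 m, vs 34 m available — it stops with 34 − 21.771 = 12.229 m to spare.

Yes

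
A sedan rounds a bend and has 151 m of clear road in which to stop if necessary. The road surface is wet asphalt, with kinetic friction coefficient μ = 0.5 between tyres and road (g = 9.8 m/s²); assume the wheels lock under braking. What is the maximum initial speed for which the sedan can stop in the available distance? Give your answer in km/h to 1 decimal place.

a = μg = 0.5 × 9.8 = 4.900 m/s².
v²/(2a) = d ⇒ v = √(2 × 4.900 × 151) = √1479.80 = 38.4682 m/s.
38.4682 m/s × 3.6 = 138.486 km/h.

Maximum speed ≈ 138.5 km/h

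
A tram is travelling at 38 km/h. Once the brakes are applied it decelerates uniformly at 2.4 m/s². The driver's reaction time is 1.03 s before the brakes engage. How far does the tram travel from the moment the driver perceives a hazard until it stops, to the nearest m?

38 km/h ÷ 3.6 = 10.5556 m/s.
Reaction distance = v·t_r = 10.5556 × 1.03 = 10.872 m.
Braking distance = v²/(2a) = 10.5556² / (2 × 2.400) = 111.421 / 4.800 = 23.213 m.
Total = 10.872 + 23.213 = 34.085 m.

Total stopping distance ≈ 34 m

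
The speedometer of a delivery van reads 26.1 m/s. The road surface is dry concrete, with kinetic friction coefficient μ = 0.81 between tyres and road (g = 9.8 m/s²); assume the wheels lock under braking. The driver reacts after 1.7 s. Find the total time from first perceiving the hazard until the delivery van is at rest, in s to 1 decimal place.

Total time ≈ 5.0 s

a = μg = 0.81 × 9.8 = 7.938 m/s².
Braking time = v/a = 26.1000 / 7.938 = 3.288 s.
Total = 1.7 + 3.288 = 4.988 s.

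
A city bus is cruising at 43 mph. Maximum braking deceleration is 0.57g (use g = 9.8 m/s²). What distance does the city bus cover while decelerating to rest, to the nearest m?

43 mph × 0.44704 = 19.2227 m/s.
a = 0.57 × 9.8 = 5.586 m/s².
Braking distance = v²/(2a) = 19.2227² / (2 × 5.586) = 369.512 / 11.172 = 33.075 m.

Braking distance ≈ 33 m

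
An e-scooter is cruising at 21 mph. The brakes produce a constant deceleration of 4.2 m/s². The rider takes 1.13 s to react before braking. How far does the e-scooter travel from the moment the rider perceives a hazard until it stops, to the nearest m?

21 mph × 0.44704 = 9.3878 m/s.
Reaction distance = v·t_r = 9.3878 × 1.13 = 10.608 m.
Braking distance = v²/(2a) = 9.3878² / (2 × 4.200) = 88.131 / 8.400 = 10.492 m.
Total = 10.608 + 10.492 = 21.100 m.

Total stopping distance ≈ 21 m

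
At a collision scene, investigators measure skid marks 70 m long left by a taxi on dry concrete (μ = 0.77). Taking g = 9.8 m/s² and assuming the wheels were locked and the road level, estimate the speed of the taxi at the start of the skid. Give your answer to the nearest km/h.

Initial speed ≈ 117 km/h

Deceleration a = μg = 0.77 × 9.8 = 7.546 m/s².
v = √(2a·d) = √(2 × 7.546 × 70) = √1056.440 = 32.5029 m/s.
= 32.5029 × 3.6 = 117.010 km/h.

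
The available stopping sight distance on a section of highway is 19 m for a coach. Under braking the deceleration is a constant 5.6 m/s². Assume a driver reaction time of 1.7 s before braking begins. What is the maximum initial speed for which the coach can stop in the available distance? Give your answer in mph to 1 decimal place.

Maximum speed ≈ 17.7 mph

Stopping distance: v·t_r + v²/(2a) = 19 with t_r = 1.7 s and a = 5.600 m/s².
So v² + 19.040 v − 212.80 = 0.
Positive root: v = −a·t_r + √((a·t_r)² + 2a·d) = −9.520 + √(90.630 + 212.80) = 7.8992 m/s.
7.8992 m/s ÷ 0.44704 = 17.670 mph.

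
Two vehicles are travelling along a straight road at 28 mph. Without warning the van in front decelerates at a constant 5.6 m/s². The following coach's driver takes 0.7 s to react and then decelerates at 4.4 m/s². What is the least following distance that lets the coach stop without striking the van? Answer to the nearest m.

28 mph × 0.44704 = 12.5171 m/s.
Leader travels v²/(2a_L) = 156.678 / 11.200 = 13.989 m before stopping.
Follower covers v·t_r = 12.5171 × 0.7 = 8.762 m while reacting, then v²/(2a_F) = 156.678 / 8.800 = 17.804 m while braking, for a total of 8.762 + 17.804 = 26.566 m.
Since a_F ≤ a_L and the follower starts braking later, the follower is never slower than the leader, so the closest approach is when both have stopped.
Minimum gap = 26.566 − 13.989 = 12.577 m.

Minimum gap ≈ 13 m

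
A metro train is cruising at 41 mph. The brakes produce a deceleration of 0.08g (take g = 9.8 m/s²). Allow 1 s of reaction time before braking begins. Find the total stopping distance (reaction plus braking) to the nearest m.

Total stopping distance ≈ 233 m

41 mph × 0.44704 = 18.3286 m/s.
a = 0.08 × 9.8 = 0.784 m/s².
Reaction distance = v·t_r = 18.3286 × 1 = 18.329 m.
Braking distance = v²/(2a) = 18.3286² / (2 × 0.784) = 335.938 / 1.568 = 214.246 m.
Total = 18.329 + 214.246 = 232.575 m.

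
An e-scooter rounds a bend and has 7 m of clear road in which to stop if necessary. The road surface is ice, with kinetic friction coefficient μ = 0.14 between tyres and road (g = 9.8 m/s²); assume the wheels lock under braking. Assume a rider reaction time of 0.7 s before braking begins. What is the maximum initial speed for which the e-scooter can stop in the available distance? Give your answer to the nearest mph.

a = μg = 0.14 × 9.8 = 1.372 m/s².
Stopping distance: v·t_r + v²/(2a) = 7 with t_r = 0.7 s and a = 1.372 m/s².
So v² + 1.921 v − 19.21 = 0.
Positive root: v = −a·t_r + √((a·t_r)² + 2a·d) = −0.960 + √(0.922 + 19.21) = 3.5269 m/s.
3.5269 m/s ÷ 0.44704 = 7.889 mph.

Maximum speed ≈ 8 mph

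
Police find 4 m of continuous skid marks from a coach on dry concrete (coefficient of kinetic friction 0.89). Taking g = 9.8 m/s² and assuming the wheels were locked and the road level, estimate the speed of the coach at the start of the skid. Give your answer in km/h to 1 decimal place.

Initial speed ≈ 30.1 km/h

Deceleration a = μg = 0.89 × 9.8 = 8.722 m/s².
v = √(2a·d) = √(2 × 8.722 × 4) = √69.776 = 8.3532 m/s.
= 8.3532 × 3.6 = 30.072 km/h.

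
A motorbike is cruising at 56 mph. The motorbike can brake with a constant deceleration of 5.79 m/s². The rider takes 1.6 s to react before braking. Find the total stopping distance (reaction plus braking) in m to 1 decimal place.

56 mph × 0.44704 = 25.0342 m/s.
Reaction distance = v·t_r = 25.0342 × 1.6 = 40.055 m.
Braking distance = v²/(2a) = 25.0342² / (2 × 5.790) = 626.711 / 11.580 = 54.120 m.
Total = 40.055 + 54.120 = 94.175 m.

Total stopping distance ≈ 94.2 m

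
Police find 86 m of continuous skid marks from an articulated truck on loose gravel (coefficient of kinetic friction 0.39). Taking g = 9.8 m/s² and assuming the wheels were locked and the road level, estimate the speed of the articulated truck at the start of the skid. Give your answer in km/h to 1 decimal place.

Initial speed ≈ 92.3 km/h

Deceleration a = μg = 0.39 × 9.8 = 3.822 m/s².
v = √(2a·d) = √(2 × 3.822 × 86) = √657.384 = 25.6395 m/s.
= 25.6395 × 3.6 = 92.302 km/h.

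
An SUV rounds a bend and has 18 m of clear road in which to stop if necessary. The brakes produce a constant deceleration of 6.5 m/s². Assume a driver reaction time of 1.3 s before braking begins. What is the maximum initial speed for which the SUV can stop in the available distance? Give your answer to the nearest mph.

Stopping distance: v·t_r + v²/(2a) = 18 with t_r = 1.3 s and a = 6.500 m/s².
So v² + 16.900 v − 234.00 = 0.
Positive root: v = −a·t_r + √((a·t_r)² + 2a·d) = −8.450 + √(71.402 + 234.00) = 9.0258 m/s.
9.0258 m/s ÷ 0.44704 = 20.190 mph.

Maximum speed ≈ 20 mph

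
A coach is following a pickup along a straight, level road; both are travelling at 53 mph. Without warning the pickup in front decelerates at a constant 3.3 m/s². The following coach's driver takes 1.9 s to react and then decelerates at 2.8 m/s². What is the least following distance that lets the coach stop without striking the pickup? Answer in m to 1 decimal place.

Minimum gap ≈ 60.2 m

53 mph × 0.44704 = 23.6931 m/s.
Leader travels v²/(2a_L) = 561.363 / 6.600 = 85.055 m before stopping.
Follower covers v·t_r = 23.6931 × 1.9 = 45.017 m while reacting, then v²/(2a_F) = 561.363 / 5.600 = 100.243 m while braking, for a total of 45.017 + 100.243 = 145.260 m.
Since a_F ≤ a_L and the follower starts braking later, the follower is never slower than the leader, so the closest approach is when both have stopped.
Minimum gap = 145.260 − 85.055 = 60.205 m.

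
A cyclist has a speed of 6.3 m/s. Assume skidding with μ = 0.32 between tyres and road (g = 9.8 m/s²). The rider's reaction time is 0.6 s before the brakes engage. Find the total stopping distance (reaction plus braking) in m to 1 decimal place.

Total stopping distance ≈ 10.1 m

a = μg = 0.32 × 9.8 = 3.136 m/s².
Reaction distance = v·t_r = 6.3000 × 0.6 = 3.780 m.
Braking distance = v²/(2a) = 6.3000² / (2 × 3.136) = 39.690 / 6.272 = 6.328 m.
Total = 3.780 + 6.328 = 10.108 m.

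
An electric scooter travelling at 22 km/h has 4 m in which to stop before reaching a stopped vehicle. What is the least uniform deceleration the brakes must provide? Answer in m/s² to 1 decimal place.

Required deceleration ≈ 4.7 m/s²

22 km/h ÷ 3.6 = 6.1111 m/s.
v² = 2a·d ⇒ a = v²/(2d) = 6.1111² / (2 × 4.000) = 37.346 / 8.000 = 4.6682 m/s².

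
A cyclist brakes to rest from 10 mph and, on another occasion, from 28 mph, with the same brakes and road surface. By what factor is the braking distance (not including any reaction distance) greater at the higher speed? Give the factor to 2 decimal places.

Factor ≈ 7.84

Braking distance d = v²/(2a), so with a fixed, d ∝ v².
Factor = (28/10)² = 2.8000² = 7.8400.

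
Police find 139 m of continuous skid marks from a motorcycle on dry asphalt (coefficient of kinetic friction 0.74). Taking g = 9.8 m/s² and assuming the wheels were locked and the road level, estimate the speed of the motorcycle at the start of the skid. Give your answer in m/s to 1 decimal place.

Initial speed ≈ 44.9 m/s

Deceleration a = μg = 0.74 × 9.8 = 7.252 m/s².
v = √(2a·d) = √(2 × 7.252 × 139) = √2016.056 = 44.9005 m/s.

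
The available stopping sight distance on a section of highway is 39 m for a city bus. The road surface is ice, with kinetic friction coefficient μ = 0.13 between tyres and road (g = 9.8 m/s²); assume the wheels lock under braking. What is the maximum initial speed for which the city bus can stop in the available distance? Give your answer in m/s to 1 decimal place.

a = μg = 0.13 × 9.8 = 1.274 m/s².
v²/(2a) = d ⇒ v = √(2 × 1.274 × 39) = √99.37 = 9.9685 m/s.

Maximum speed ≈ 10.0 m/s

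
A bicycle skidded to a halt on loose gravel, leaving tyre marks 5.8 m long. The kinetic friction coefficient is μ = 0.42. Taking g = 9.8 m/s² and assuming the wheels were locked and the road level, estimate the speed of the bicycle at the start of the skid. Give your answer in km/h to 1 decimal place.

Deceleration a = μg = 0.42 × 9.8 = 4.116 m/s².
v = √(2a·d) = √(2 × 4.116 × 5.8) = √47.746 = 6.9098 m/s.
= 6.9098 × 3.6 = 24.875 km/h.

Initial speed ≈ 24.9 km/h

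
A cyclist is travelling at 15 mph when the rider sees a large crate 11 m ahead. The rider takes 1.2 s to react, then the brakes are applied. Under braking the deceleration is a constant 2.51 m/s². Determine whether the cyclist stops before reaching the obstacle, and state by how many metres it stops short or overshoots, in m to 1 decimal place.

15 mph × 0.44704 = 6.7056 m/s.
Reaction distance = 6.7056 × 1.2 = 8.047 m.
Braking distance = v²/(2a) = 44.965 / 5.020 = 8.957 m.
Total stopping distance = 8.047 + 8.957 = 17.004 m, vs 11 m available — it cannot stop in time and overshoots by 17.004 − 11 = 6.004 m.

No — it overshoots by 6.0 m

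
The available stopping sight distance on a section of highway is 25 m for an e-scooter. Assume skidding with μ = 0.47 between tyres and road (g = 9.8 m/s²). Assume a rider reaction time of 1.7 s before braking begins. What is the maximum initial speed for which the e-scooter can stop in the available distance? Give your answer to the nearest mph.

a = μg = 0.47 × 9.8 = 4.606 m/s².
Stopping distance: v·t_r + v²/(2a) = 25 with t_r = 1.7 s and a = 4.606 m/s².
So v² + 15.660 v − 230.30 = 0.
Positive root: v = −a·t_r + √((a·t_r)² + 2a·d) = −7.830 + √(61.309 + 230.30) = 9.2466 m/s.
9.2466 m/s ÷ 0.44704 = 20.684 mph.

Maximum speed ≈ 21 mph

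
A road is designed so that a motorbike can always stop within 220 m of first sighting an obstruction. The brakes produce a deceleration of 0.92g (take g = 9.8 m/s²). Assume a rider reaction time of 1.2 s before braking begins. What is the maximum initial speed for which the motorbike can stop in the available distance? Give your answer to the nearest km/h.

Maximum speed ≈ 191 km/h

a = 0.92 × 9.8 = 9.016 m/s².
Stopping distance: v·t_r + v²/(2a) = 220 with t_r = 1.2 s and a = 9.016 m/s².
So v² + 21.638 v − 3967.04 = 0.
Positive root: v = −a·t_r + √((a·t_r)² + 2a·d) = −10.819 + √(117.051 + 3967.04) = 53.0879 m/s.
53.0879 m/s × 3.6 = 191.116 km/h.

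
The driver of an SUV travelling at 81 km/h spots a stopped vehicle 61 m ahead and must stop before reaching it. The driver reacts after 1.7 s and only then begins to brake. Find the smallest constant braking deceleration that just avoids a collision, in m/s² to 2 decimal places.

81 km/h ÷ 3.6 = 22.5000 m/s.
Distance covered during reaction = 22.5000 × 1.7 = 38.250 m.
Distance available for braking: 61 − 38.250 = 22.750 m.
v² = 2a·d ⇒ a = v²/(2d) = 22.5000² / (2 × 22.750) = 506.250 / 45.500 = 11.1264 m/s².

Required deceleration ≈ 11.13 m/s²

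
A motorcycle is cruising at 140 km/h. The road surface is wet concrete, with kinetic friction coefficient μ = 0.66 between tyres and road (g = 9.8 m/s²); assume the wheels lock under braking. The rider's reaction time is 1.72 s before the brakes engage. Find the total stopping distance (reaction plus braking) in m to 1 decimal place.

Total stopping distance ≈ 183.8 m

140 km/h ÷ 3.6 = 38.8889 m/s.
a = μg = 0.66 × 9.8 = 6.468 m/s².
Reaction distance = v·t_r = 38.8889 × 1.72 = 66.889 m.
Braking distance = v²/(2a) = 38.8889² / (2 × 6.468) = 1512.347 / 12.936 = 116.910 m.
Total = 66.889 + 116.910 = 183.799 m.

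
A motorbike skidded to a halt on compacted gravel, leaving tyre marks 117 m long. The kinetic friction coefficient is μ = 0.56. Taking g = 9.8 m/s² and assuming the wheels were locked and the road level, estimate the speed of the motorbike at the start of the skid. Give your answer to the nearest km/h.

Deceleration a = μg = 0.56 × 9.8 = 5.488 m/s².
v = √(2a·d) = √(2 × 5.488 × 117) = √1284.192 = 35.8356 m/s.
= 35.8356 × 3.6 = 129.008 km/h.

Initial speed ≈ 129 km/h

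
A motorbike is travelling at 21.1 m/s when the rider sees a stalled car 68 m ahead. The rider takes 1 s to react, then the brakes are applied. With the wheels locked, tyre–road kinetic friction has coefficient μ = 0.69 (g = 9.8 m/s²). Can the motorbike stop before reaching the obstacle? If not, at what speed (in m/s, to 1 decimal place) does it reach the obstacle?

a = μg = 0.69 × 9.8 = 6.762 m/s².
Reaction distance = 21.1000 × 1 = 21.100 m.
Braking distance = v²/(2a) = 445.210 / 13.524 = 32.920 m.
Total stopping distance = 21.100 + 32.920 = 54.020 m, vs 68 m available — it stops with 68 − 54.020 = 13.980 m to spare.

Yes — it stops about 14.0 m short of the obstacle, so it never reaches it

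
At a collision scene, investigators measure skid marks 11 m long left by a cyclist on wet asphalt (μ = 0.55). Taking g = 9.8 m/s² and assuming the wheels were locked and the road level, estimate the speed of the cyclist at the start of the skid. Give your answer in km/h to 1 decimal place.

Initial speed ≈ 39.2 km/h

Deceleration a = μg = 0.55 × 9.8 = 5.390 m/s².
v = √(2a·d) = √(2 × 5.390 × 11) = √118.580 = 10.8894 m/s.
= 10.8894 × 3.6 = 39.202 km/h.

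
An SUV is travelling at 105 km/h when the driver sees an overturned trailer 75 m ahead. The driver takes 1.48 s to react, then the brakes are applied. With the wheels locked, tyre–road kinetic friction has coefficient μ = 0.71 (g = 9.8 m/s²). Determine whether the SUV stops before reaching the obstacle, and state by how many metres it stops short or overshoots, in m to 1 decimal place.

No — it overshoots by 29.3 m

105 km/h ÷ 3.6 = 29.1667 m/s.
a = μg = 0.71 × 9.8 = 6.958 m/s².
Reaction distance = 29.1667 × 1.48 = 43.167 m.
Braking distance = v²/(2a) = 850.696 / 13.916 = 61.131 m.
Total stopping distance = 43.167 + 61.131 = 104.298 m, vs 75 m available — it cannot stop in time and overshoots by 104.298 − 75 = 29.298 m.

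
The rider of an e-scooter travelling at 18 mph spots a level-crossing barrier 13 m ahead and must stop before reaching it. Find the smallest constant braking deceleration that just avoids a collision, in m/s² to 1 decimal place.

Required deceleration ≈ 2.5 m/s²

18 mph × 0.44704 = 8.0467 m/s.
v² = 2a·d ⇒ a = v²/(2d) = 8.0467² / (2 × 13.000) = 64.749 / 26.000 = 2.4903 m/s².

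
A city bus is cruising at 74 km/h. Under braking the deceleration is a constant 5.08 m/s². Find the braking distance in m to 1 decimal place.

74 km/h ÷ 3.6 = 20.5556 m/s.
Braking distance = v²/(2a) = 20.5556² / (2 × 5.080) = 422.533 / 10.160 = 41.588 m.

Braking distance ≈ 41.6 m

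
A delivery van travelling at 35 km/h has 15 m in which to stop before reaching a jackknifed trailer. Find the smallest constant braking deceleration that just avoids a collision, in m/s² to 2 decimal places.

Required deceleration ≈ 3.15 m/s²

35 km/h ÷ 3.6 = 9.7222 m/s.
v² = 2a·d ⇒ a = v²/(2d) = 9.7222² / (2 × 15.000) = 94.521 / 30.000 = 3.1507 m/s².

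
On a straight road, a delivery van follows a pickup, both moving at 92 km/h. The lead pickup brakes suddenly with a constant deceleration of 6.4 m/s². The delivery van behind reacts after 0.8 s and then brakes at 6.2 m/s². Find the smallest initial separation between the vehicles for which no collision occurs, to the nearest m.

92 km/h ÷ 3.6 = 25.5556 m/s.
Leader travels v²/(2a_L) = 653.089 / 12.800 = 51.023 m before stopping.
Follower covers v·t_r = 25.5556 × 0.8 = 20.444 m while reacting, then v²/(2a_F) = 653.089 / 12.400 = 52.668 m while braking, for a total of 20.444 + 52.668 = 73.112 m.
Since a_F ≤ a_L and the follower starts braking later, the follower is never slower than the leader, so the closest approach is when both have stopped.
Minimum gap = 73.112 − 51.023 = 22.089 m.

Minimum gap ≈ 22 m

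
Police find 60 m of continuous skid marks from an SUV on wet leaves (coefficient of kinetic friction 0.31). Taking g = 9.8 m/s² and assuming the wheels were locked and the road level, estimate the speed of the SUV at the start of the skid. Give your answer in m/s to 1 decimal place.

Initial speed ≈ 19.1 m/s

Deceleration a = μg = 0.31 × 9.8 = 3.038 m/s².
v = √(2a·d) = √(2 × 3.038 × 60) = √364.560 = 19.0935 m/s.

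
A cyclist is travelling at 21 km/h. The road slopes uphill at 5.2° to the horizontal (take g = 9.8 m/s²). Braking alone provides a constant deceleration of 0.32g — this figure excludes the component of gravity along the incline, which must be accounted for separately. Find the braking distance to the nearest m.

21 km/h ÷ 3.6 = 5.8333 m/s.
a = 0.32 × 9.8 = 3.136 m/s².
Gravity along the uphill slope adds to the braking deceleration: a_eff = 3.136 + 9.8·sin 5.2° = 3.136 + 0.888 = 4.024 m/s².
Braking distance = v²/(2a) = 5.8333² / (2 × 4.024) = 34.027 / 8.048 = 4.228 m.

Braking distance ≈ 4 m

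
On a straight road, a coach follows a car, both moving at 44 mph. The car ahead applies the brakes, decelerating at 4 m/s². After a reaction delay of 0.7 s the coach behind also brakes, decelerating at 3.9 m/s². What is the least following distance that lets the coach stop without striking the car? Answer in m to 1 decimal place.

44 mph × 0.44704 = 19.6698 m/s.
Leader travels v²/(2a_L) = 386.901 / 8.000 = 48.363 m before stopping.
Follower covers v·t_r = 19.6698 × 0.7 = 13.769 m while reacting, then v²/(2a_F) = 386.901 / 7.800 = 49.603 m while braking, for a total of 13.769 + 49.603 = 63.372 m.
Since a_F ≤ a_L and the follower starts braking later, the follower is never slower than the leader, so the closest approach is when both have stopped.
Minimum gap = 63.372 − 48.363 = 15.009 m.

Minimum gap ≈ 15.0 m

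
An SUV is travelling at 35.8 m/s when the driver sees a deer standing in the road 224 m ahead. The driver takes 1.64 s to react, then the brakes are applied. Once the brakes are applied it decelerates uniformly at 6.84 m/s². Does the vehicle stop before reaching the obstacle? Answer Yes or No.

Reaction distance = 35.8000 × 1.64 = 58.712 m.
Braking distance = v²/(2a) = 1281.640 / 13.680 = 93.687 m.
Total stopping distance = 58.712 + 93.687 = 152.399 m, vs 224 m available — it stops with 224 − 152.399 = 71.601 m to spare.

Yes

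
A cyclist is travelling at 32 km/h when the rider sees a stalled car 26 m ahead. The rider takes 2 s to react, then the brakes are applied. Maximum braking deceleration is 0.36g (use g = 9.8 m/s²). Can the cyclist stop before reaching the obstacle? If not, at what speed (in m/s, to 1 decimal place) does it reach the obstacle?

32 km/h ÷ 3.6 = 8.8889 m/s.
a = 0.36 × 9.8 = 3.528 m/s².
Reaction distance = 8.8889 × 2 = 17.778 m.
Braking distance needed to stop: v²/(2a) = 79.013 / 7.056 = 11.198 m, so total needed = 17.778 + 11.198 = 28.976 m > 26 m — it cannot stop.
Distance remaining when braking begins: 26 − 17.778 = 8.222 m.
v² = v₀² − 2a·d = 79.013 − 2 × 3.528 × 8.222 = 20.999 m²/s².
v = √20.999 = 4.582 m/s.

No — it strikes the obstacle at 4.6 m/s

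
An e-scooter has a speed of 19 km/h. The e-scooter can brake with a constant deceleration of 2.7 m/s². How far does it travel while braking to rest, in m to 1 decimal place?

19 km/h ÷ 3.6 = 5.2778 m/s.
Braking distance = v²/(2a) = 5.2778² / (2 × 2.700) = 27.855 / 5.400 = 5.158 m.

Braking distance ≈ 5.2 m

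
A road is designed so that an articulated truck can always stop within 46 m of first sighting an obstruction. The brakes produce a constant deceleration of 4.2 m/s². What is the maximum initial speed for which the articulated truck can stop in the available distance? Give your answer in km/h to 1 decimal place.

v²/(2a) = d ⇒ v = √(2 × 4.200 × 46) = √386.40 = 19.6571 m/s.
19.6571 m/s × 3.6 = 70.766 km/h.

Maximum speed ≈ 70.8 km/h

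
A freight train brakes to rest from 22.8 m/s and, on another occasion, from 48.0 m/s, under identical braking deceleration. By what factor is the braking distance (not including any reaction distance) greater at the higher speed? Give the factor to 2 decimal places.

Factor ≈ 4.43

Braking distance d = v²/(2a), so with a fixed, d ∝ v².
Factor = (48.0/22.8)² = 2.1053² = 4.4323.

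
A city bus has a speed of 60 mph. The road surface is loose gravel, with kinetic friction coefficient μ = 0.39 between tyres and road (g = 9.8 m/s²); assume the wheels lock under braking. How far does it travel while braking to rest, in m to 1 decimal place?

60 mph × 0.44704 = 26.8224 m/s.
a = μg = 0.39 × 9.8 = 3.822 m/s².
Braking distance = v²/(2a) = 26.8224² / (2 × 3.822) = 719.441 / 7.644 = 94.118 m.

Braking distance ≈ 94.1 m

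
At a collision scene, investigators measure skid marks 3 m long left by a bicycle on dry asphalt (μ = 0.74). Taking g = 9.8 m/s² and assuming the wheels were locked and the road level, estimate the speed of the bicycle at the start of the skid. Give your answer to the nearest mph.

Initial speed ≈ 15 mph

Deceleration a = μg = 0.74 × 9.8 = 7.252 m/s².
v = √(2a·d) = √(2 × 7.252 × 3) = √43.512 = 6.5964 m/s.
= 6.5964 ÷ 0.44704 = 14.756 mph.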